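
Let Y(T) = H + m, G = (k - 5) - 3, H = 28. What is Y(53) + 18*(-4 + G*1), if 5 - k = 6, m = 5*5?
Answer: -181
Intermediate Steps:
m = 25
k = -1 (k = 5 - 1*6 = 5 - 6 = -1)
G = -9 (G = (-1 - 5) - 3 = -6 - 3 = -9)
Y(T) = 53 (Y(T) = 28 + 25 = 53)
Y(53) + 18*(-4 + G*1) = 53 + 18*(-4 - 9*1) = 53 + 18*(-4 - 9) = 53 + 18*(-13) = 53 - 234 = -181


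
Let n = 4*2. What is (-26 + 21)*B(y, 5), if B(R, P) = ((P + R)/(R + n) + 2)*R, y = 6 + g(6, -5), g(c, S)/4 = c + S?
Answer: -425/3 ≈ -141.67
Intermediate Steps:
g(c, S) = 4*S + 4*c (g(c, S) = 4*(c + S) = 4*(S + c) = 4*S + 4*c)
n = 8
y = 10 (y = 6 + (4*(-5) + 4*6) = 6 + (-20 + 24) = 6 + 4 = 10)
B(R, P) = R*(2 + (P + R)/(8 + R)) (B(R, P) = ((P + R)/(R + 8) + 2)*R = ((P + R)/(8 + R) + 2)*R = (2 + (P + R)/(8 + R))*R = R*(2 + (P + R)/(8 + R)))
(-26 + 21)*B(y, 5) = (-26 + 21)*(10*(16 + 5 + 3*10)/(8 + 10)) = -50*(16 + 5 + 30)/18 = -50*51/18 = -5*85/3 = -425/3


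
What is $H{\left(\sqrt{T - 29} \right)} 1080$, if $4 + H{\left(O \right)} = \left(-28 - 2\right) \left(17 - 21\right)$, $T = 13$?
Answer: $125280$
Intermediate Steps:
$H{\left(O \right)} = 116$ ($H{\left(O \right)} = -4 + \left(-28 - 2\right) \left(17 - 21\right) = -4 - -120 = -4 + 120 = 116$)
$H{\left(\sqrt{T - 29} \right)} 1080 = 116 \cdot 1080 = 125280$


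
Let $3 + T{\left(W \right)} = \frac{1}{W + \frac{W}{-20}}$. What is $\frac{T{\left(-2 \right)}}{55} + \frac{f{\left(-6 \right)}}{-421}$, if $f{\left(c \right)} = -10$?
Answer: $- \frac{17757}{439945} \approx -0.040362$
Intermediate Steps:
$T{\left(W \right)} = -3 + \frac{20}{19 W}$ ($T{\left(W \right)} = -3 + \frac{1}{W + \frac{W}{-20}} = -3 + \frac{1}{W + W \left(- \frac{1}{20}\right)} = -3 + \frac{1}{W - \frac{W}{20}} = -3 + \frac{1}{\frac{19}{20} W} = -3 + \frac{20}{19 W}$)
$\frac{T{\left(-2 \right)}}{55} + \frac{f{\left(-6 \right)}}{-421} = \frac{-3 + \frac{20}{19 \left(-2\right)}}{55} - \frac{10}{-421} = \left(-3 + \frac{20}{19} \left(- \frac{1}{2}\right)\right) \frac{1}{55} - - \frac{10}{421} = \left(-3 - \frac{10}{19}\right) \frac{1}{55} + \frac{10}{421} = \left(- \frac{67}{19}\right) \frac{1}{55} + \frac{10}{421} = - \frac{67}{1045} + \frac{10}{421} = - \frac{17757}{439945}$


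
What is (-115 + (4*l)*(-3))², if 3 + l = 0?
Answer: 6241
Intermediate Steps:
l = -3 (l = -3 + 0 = -3)
(-115 + (4*l)*(-3))² = (-115 + (4*(-3))*(-3))² = (-115 - 12*(-3))² = (-115 + 36)² = (-79)² = 6241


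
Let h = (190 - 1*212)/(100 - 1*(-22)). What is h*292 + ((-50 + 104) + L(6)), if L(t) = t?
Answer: 448/61 ≈ 7.3443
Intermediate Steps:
h = -11/61 (h = (190 - 212)/(100 + 22) = -22/122 = -22*1/122 = -11/61 ≈ -0.18033)
h*292 + ((-50 + 104) + L(6)) = -11/61*292 + ((-50 + 104) + 6) = -3212/61 + (54 + 6) = -3212/61 + 60 = 448/61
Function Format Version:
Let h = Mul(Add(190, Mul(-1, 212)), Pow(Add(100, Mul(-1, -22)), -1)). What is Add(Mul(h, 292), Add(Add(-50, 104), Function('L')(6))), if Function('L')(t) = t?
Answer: Rational(448, 61) ≈ 7.3443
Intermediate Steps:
h = Rational(-11, 61) (h = Mul(Add(190, -212), Pow(Add(100, 22), -1)) = Mul(-22, Pow(122, -1)) = Mul(-22, Rational(1, 122)) = Rational(-11, 61) ≈ -0.18033)
Add(Mul(h, 292), Add(Add(-50, 104), Function('L')(6))) = Add(Mul(Rational(-11, 61), 292), Add(Add(-50, 104), 6)) = Add(Rational(-3212, 61), Add(54, 6)) = Add(Rational(-3212, 61), 60) = Rational(448, 61)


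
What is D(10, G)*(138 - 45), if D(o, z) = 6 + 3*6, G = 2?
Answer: 2232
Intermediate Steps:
D(o, z) = 24 (D(o, z) = 6 + 18 = 24)
D(10, G)*(138 - 45) = 24*(138 - 45) = 24*93 = 2232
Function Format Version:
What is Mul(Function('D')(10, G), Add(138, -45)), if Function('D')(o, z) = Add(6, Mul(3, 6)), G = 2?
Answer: 2232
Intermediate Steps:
Function('D')(o, z) = 24 (Function('D')(o, z) = Add(6, 18) = 24)
Mul(Function('D')(10, G), Add(138, -45)) = Mul(24, Add(138, -45)) = Mul(24, 93) = 2232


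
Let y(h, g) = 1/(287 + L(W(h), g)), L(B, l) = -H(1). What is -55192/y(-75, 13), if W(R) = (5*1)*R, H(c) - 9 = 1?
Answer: -15288184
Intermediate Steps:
H(c) = 10 (H(c) = 9 + 1 = 10)
W(R) = 5*R
L(B, l) = -10 (L(B, l) = -1*10 = -10)
y(h, g) = 1/277 (y(h, g) = 1/(287 - 10) = 1/277)
-55192/y(-75, 13) = -55192/1/277 = -55192*277 = -15288184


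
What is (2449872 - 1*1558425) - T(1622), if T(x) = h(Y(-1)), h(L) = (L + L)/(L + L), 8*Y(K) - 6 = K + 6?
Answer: 891446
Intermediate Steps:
Y(K) = 3/2 + K/8 (Y(K) = 3/4 + (K + 6)/8 = 3/4 + (6 + K)/8 = 3/4 + (3/4 + K/8) = 3/2 + K/8)
h(L) = 1 (h(L) = (2*L)/((2*L)) = (2*L)*(1/(2*L)) = 1)
T(x) = 1
(2449872 - 1*1558425) - T(1622) = (2449872 - 1*1558425) - 1*1 = (2449872 - 1558425) - 1 = 891447 - 1 = 891446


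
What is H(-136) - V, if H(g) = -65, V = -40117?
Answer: 40052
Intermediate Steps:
H(-136) - V = -65 - 1*(-40117) = -65 + 40117 = 40052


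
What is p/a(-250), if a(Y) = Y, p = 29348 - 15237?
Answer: -14111/250 ≈ -56.444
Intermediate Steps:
p = 14111
p/a(-250) = 14111/(-250) = 14111*(-1/250) = -14111/250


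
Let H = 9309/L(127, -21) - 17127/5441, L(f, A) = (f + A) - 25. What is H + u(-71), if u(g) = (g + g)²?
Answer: 2978653742/146907 ≈ 20276.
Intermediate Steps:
L(f, A) = -25 + A + f (L(f, A) = (A + f) - 25 = -25 + A + f)
H = 16420994/146907 (H = 9309/(-25 - 21 + 127) - 17127/5441 = 9309/81 - 17127*1/5441 = 9309*(1/81) - 17127/5441 = 3103/27 - 17127/5441 = 16420994/146907 ≈ 111.78)
u(g) = 4*g² (u(g) = (2*g)² = 4*g²)
H + u(-71) = 16420994/146907 + 4*(-71)² = 16420994/146907 + 4*5041 = 16420994/146907 + 20164 = 2978653742/146907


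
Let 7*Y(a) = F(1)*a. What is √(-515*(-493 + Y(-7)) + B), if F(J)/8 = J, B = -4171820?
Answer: I*√3913805 ≈ 1978.3*I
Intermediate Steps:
F(J) = 8*J
Y(a) = 8*a/7 (Y(a) = ((8*1)*a)/7 = (8*a)/7 = 8*a/7)
√(-515*(-493 + Y(-7)) + B) = √(-515*(-493 + (8/7)*(-7)) - 4171820) = √(-515*(-493 - 8) - 4171820) = √(-515*(-501) - 4171820) = √(258015 - 4171820) = √(-3913805) = I*√3913805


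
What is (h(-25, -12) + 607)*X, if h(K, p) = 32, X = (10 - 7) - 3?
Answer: 0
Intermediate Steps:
X = 0 (X = 3 - 3 = 0)
(h(-25, -12) + 607)*X = (32 + 607)*0 = 639*0 = 0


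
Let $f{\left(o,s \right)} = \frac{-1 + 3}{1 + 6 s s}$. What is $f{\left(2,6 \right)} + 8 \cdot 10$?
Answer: $\frac{17362}{217} \approx 80.009$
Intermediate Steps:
$f{\left(o,s \right)} = \frac{2}{1 + 6 s^{2}}$
$f{\left(2,6 \right)} + 8 \cdot 10 = \frac{2}{1 + 6 \cdot 6^{2}} + 8 \cdot 10 = \frac{2}{1 + 6 \cdot 36} + 80 = \frac{2}{1 + 216} + 80 = \frac{2}{217} + 80 = \frac{17362}{217}$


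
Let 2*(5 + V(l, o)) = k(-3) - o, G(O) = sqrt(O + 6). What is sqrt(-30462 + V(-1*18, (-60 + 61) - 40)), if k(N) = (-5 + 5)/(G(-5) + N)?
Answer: I*sqrt(121790)/2 ≈ 174.49*I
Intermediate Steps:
G(O) = sqrt(6 + O)
k(N) = 0 (k(N) = (-5 + 5)/(sqrt(6 - 5) + N) = 0/(sqrt(1) + N) = 0/(1 + N) = 0)
V(l, o) = -5 - o/2 (V(l, o) = -5 + (0 - o)/2 = -5 + (-o)/2 = -5 - o/2)
sqrt(-30462 + V(-1*18, (-60 + 61) - 40)) = sqrt(-30462 + (-5 - ((-60 + 61) - 40)/2)) = sqrt(-30462 + (-5 - (1 - 40)/2)) = sqrt(-30462 + (-5 - 1/2*(-39))) = sqrt(-30462 + (-5 + 39/2)) = sqrt(-30462 + 29/2) = sqrt(-60895/2) = I*sqrt(121790)/2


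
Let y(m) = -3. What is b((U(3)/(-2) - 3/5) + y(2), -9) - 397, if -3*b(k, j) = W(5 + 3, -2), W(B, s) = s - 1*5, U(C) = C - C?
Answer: -1184/3 ≈ -394.67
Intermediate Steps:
U(C) = 0
W(B, s) = -5 + s (W(B, s) = s - 5 = -5 + s)
b(k, j) = 7/3 (b(k, j) = -(-5 - 2)/3 = -⅓*(-7) = 7/3)
b((U(3)/(-2) - 3/5) + y(2), -9) - 397 = 7/3 - 397 = -1184/3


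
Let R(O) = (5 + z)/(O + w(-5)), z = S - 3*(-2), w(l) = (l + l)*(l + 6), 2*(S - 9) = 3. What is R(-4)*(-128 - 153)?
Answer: 12083/28 ≈ 431.54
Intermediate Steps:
S = 21/2 (S = 9 + (1/2)*3 = 9 + 3/2 = 21/2 ≈ 10.500)
w(l) = 2*l*(6 + l) (w(l) = (2*l)*(6 + l) = 2*l*(6 + l))
z = 33/2 (z = 21/2 - 3*(-2) = 21/2 + 6 = 33/2 ≈ 16.500)
R(O) = 43/(2*(-10 + O)) (R(O) = (5 + 33/2)/(O + 2*(-5)*(6 - 5)) = 43/(2*(O + 2*(-5)*1)) = 43/(2*(O - 10)) = 43/(2*(-10 + O)))
R(-4)*(-128 - 153) = (43/(2*(-10 - 4)))*(-128 - 153) = ((43/2)/(-14))*(-281) = ((43/2)*(-1/14))*(-281) = -43/28*(-281) = 12083/28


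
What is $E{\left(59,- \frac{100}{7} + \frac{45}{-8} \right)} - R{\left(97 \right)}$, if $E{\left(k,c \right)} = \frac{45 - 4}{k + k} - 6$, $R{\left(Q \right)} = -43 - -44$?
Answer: $- \frac{785}{118} \approx -6.6525$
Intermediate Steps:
$R{\left(Q \right)} = 1$ ($R{\left(Q \right)} = -43 + 44 = 1$)
$E{\left(k,c \right)} = -6 + \frac{41}{2 k}$ ($E{\left(k,c \right)} = \frac{41}{2 k} - 6 = -6 + \frac{41}{2 k}$)
$E{\left(59,- \frac{100}{7} + \frac{45}{-8} \right)} - R{\left(97 \right)} = \left(-6 + \frac{41}{2 \cdot 59}\right) - 1 = \left(-6 + \frac{41}{2} \cdot \frac{1}{59}\right) - 1 = \left(-6 + \frac{41}{118}\right) - 1 = - \frac{667}{118} - 1 = - \frac{785}{118}$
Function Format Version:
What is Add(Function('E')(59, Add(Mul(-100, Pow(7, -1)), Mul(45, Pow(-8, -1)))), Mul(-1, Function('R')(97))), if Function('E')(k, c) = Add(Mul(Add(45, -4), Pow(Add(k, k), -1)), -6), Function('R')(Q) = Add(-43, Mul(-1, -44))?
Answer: Rational(-785, 118) ≈ -6.6525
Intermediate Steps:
Function('R')(Q) = 1 (Function('R')(Q) = Add(-43, 44) = 1)
Function('E')(k, c) = Add(-6, Mul(Rational(41, 2), Pow(k, -1))) (Function('E')(k, c) = Add(Mul(41, Pow(Mul(2, k), -1)), -6) = Add(Mul(41, Mul(Rational(1, 2), Pow(k, -1))), -6) = Add(Mul(Rational(41, 2), Pow(k, -1)), -6) = Add(-6, Mul(Rational(41, 2), Pow(k, -1))))
Add(Function('E')(59, Add(Mul(-100, Pow(7, -1)), Mul(45, Pow(-8, -1)))), Mul(-1, Function('R')(97))) = Add(Add(-6, Mul(Rational(41, 2), Pow(59, -1))), Mul(-1, 1)) = Add(Add(-6, Mul(Rational(41, 2), Rational(1, 59))), -1) = Add(Add(-6, Rational(41, 118)), -1) = Add(Rational(-667, 118), -1) = Rational(-785, 118)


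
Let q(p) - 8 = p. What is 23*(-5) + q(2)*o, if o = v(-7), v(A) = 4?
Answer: -75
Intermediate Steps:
q(p) = 8 + p
o = 4
23*(-5) + q(2)*o = 23*(-5) + (8 + 2)*4 = -115 + 10*4 = -115 + 40 = -75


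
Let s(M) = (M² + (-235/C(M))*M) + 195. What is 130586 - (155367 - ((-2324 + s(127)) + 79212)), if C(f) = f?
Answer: 68196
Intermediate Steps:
s(M) = -40 + M² (s(M) = (M² + (-235/M)*M) + 195 = (M² - 235) + 195 = (-235 + M²) + 195 = -40 + M²)
130586 - (155367 - ((-2324 + s(127)) + 79212)) = 130586 - (155367 - ((-2324 + (-40 + 127²)) + 79212)) = 130586 - (155367 - ((-2324 + (-40 + 16129)) + 79212)) = 130586 - (155367 - ((-2324 + 16089) + 79212)) = 130586 - (155367 - (13765 + 79212)) = 130586 - (155367 - 1*92977) = 130586 - (155367 - 92977) = 130586 - 1*62390 = 130586 - 62390 = 68196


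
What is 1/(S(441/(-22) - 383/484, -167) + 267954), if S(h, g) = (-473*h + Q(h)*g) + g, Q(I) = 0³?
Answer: 44/12216283 ≈ 3.6018e-6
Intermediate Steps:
Q(I) = 0
S(h, g) = g - 473*h (S(h, g) = (-473*h + 0*g) + g = (-473*h + 0) + g = -473*h + g = g - 473*h)
1/(S(441/(-22) - 383/484, -167) + 267954) = 1/((-167 - 473*(441/(-22) - 383/484)) + 267954) = 1/((-167 - 473*(441*(-1/22) - 383*1/484)) + 267954) = 1/((-167 - 473*(-441/22 - 383/484)) + 267954) = 1/((-167 - 473*(-10085/484)) + 267954) = 1/((-167 + 433655/44) + 267954) = 1/(426307/44 + 267954) = 1/(12216283/44) = 44/12216283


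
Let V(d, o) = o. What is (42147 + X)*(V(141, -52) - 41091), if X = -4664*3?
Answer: -1158381165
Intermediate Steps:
X = -13992
(42147 + X)*(V(141, -52) - 41091) = (42147 - 13992)*(-52 - 41091) = 28155*(-41143) = -1158381165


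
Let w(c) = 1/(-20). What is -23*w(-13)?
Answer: 23/20 ≈ 1.1500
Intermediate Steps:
w(c) = -1/20
-23*w(-13) = -23*(-1/20) = 23/20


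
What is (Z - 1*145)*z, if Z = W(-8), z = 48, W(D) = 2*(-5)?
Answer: -7440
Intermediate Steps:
W(D) = -10
Z = -10
(Z - 1*145)*z = (-10 - 1*145)*48 = (-10 - 145)*48 = -155*48 = -7440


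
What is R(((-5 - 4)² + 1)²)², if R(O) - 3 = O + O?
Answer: 180929401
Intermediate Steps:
R(O) = 3 + 2*O (R(O) = 3 + (O + O) = 3 + 2*O)
R(((-5 - 4)² + 1)²)² = (3 + 2*((-5 - 4)² + 1)²)² = (3 + 2*((-9)² + 1)²)² = (3 + 2*(81 + 1)²)² = (3 + 2*82²)² = (3 + 2*6724)² = (3 + 13448)² = 13451² = 180929401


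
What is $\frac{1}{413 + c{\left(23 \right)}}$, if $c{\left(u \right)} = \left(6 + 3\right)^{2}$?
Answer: $\frac{1}{494} \approx 0.0020243$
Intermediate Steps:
$c{\left(u \right)} = 81$ ($c{\left(u \right)} = 9^{2} = 81$)
$\frac{1}{413 + c{\left(23 \right)}} = \frac{1}{413 + 81} = \frac{1}{494}$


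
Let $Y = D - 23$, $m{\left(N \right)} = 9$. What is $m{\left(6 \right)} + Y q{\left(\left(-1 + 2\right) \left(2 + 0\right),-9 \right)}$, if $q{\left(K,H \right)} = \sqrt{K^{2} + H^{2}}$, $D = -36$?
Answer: $9 - 59 \sqrt{85} \approx -534.95$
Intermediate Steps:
$q{\left(K,H \right)} = \sqrt{H^{2} + K^{2}}$
$Y = -59$ ($Y = -36 - 23 = -59$)
$m{\left(6 \right)} + Y q{\left(\left(-1 + 2\right) \left(2 + 0\right),-9 \right)} = 9 - 59 \sqrt{\left(-9\right)^{2} + \left(\left(-1 + 2\right) \left(2 + 0\right)\right)^{2}} = 9 - 59 \sqrt{81 + \left(1 \cdot 2\right)^{2}} = 9 - 59 \sqrt{81 + 2^{2}} = 9 - 59 \sqrt{81 + 4} = 9 - 59 \sqrt{85}$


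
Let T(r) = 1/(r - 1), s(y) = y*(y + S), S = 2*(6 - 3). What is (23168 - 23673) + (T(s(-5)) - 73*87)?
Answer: -41137/6 ≈ -6856.2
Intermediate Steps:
S = 6 (S = 2*3 = 6)
s(y) = y*(6 + y) (s(y) = y*(y + 6) = y*(6 + y))
T(r) = 1/(-1 + r)
(23168 - 23673) + (T(s(-5)) - 73*87) = (23168 - 23673) + (1/(-1 - 5*(6 - 5)) - 73*87) = -505 + (1/(-1 - 5*1) - 6351) = -505 + (1/(-1 - 5) - 6351) = -505 + (1/(-6) - 6351) = -505 + (-⅙ - 6351) = -505 - 38107/6 = -41137/6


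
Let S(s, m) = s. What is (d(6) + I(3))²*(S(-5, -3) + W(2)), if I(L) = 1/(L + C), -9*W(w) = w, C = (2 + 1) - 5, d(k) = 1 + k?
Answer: -3008/9 ≈ -334.22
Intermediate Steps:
C = -2 (C = 3 - 5 = -2)
W(w) = -w/9
I(L) = 1/(-2 + L) (I(L) = 1/(L - 2) = 1/(-2 + L))
(d(6) + I(3))²*(S(-5, -3) + W(2)) = ((1 + 6) + 1/(-2 + 3))²*(-5 - ⅑*2) = (7 + 1/1)²*(-5 - 2/9) = (7 + 1)²*(-47/9) = 8²*(-47/9) = 64*(-47/9) = -3008/9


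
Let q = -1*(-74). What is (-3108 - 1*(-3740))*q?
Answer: 46768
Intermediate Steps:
q = 74
(-3108 - 1*(-3740))*q = (-3108 - 1*(-3740))*74 = (-3108 + 3740)*74 = 632*74 = 46768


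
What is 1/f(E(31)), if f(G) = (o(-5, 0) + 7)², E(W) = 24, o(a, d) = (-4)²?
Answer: 1/529 ≈ 0.0018904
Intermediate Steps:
o(a, d) = 16
f(G) = 529 (f(G) = (16 + 7)² = 23² = 529)
1/f(E(31)) = 1/529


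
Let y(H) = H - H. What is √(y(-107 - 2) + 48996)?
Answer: 6*√1361 ≈ 221.35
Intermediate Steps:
y(H) = 0
√(y(-107 - 2) + 48996) = √(0 + 48996) = √48996 = 6*√1361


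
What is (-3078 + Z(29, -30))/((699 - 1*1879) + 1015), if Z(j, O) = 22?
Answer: 3056/165 ≈ 18.521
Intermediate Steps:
(-3078 + Z(29, -30))/((699 - 1*1879) + 1015) = (-3078 + 22)/((699 - 1*1879) + 1015) = -3056/((699 - 1879) + 1015) = -3056/(-1180 + 1015) = -3056/(-165) = -3056*(-1/165) = 3056/165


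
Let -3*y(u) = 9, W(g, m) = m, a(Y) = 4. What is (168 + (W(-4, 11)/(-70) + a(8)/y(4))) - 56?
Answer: 23207/210 ≈ 110.51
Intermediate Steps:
y(u) = -3 (y(u) = -1/3*9 = -3)
(168 + (W(-4, 11)/(-70) + a(8)/y(4))) - 56 = (168 + (11/(-70) + 4/(-3))) - 56 = (168 + (11*(-1/70) + 4*(-1/3))) - 56 = (168 + (-11/70 - 4/3)) - 56 = (168 - 313/210) - 56 = 34967/210 - 56 = 23207/210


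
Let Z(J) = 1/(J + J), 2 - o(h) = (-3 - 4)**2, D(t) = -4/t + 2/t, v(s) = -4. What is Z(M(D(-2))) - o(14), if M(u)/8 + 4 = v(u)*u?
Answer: 6015/128 ≈ 46.992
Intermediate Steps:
D(t) = -2/t
o(h) = -47 (o(h) = 2 - (-3 - 4)**2 = 2 - 1*(-7)**2 = 2 - 1*49 = 2 - 49 = -47)
M(u) = -32 - 32*u (M(u) = -32 + 8*(-4*u) = -32 - 32*u)
Z(J) = 1/(2*J)
Z(M(D(-2))) - o(14) = 1/(2*(-32 - (-64)/(-2))) - 1*(-47) = 1/(2*(-32 - (-64)*(-1)/2)) + 47 = 1/(2*(-32 - 32*1)) + 47 = 1/(2*(-32 - 32)) + 47 = (1/2)/(-64) + 47 = (1/2)*(-1/64) + 47 = -1/128 + 47 = 6015/128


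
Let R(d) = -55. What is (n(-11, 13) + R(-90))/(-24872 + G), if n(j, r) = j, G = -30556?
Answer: 11/9238 ≈ 0.0011907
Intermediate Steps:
(n(-11, 13) + R(-90))/(-24872 + G) = (-11 - 55)/(-24872 - 30556) = -66/(-55428) = -66*(-1/55428) = 11/9238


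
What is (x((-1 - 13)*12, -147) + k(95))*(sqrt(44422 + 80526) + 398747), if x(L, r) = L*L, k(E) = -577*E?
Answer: -10603081477 - 53182*sqrt(31237) ≈ -1.0612e+10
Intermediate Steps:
x(L, r) = L**2
(x((-1 - 13)*12, -147) + k(95))*(sqrt(44422 + 80526) + 398747) = (((-1 - 13)*12)**2 - 577*95)*(sqrt(44422 + 80526) + 398747) = ((-14*12)**2 - 54815)*(sqrt(124948) + 398747) = ((-168)**2 - 54815)*(2*sqrt(31237) + 398747) = (28224 - 54815)*(398747 + 2*sqrt(31237)) = -26591*(398747 + 2*sqrt(31237)) = -10603081477 - 53182*sqrt(31237)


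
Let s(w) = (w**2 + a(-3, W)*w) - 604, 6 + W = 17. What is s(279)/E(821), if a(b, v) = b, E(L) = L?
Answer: 76400/821 ≈ 93.057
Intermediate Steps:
W = 11 (W = -6 + 17 = 11)
s(w) = -604 + w**2 - 3*w (s(w) = (w**2 - 3*w) - 604 = -604 + w**2 - 3*w)
s(279)/E(821) = (-604 + 279**2 - 3*279)/821 = (-604 + 77841 - 837)*(1/821) = 76400*(1/821) = 76400/821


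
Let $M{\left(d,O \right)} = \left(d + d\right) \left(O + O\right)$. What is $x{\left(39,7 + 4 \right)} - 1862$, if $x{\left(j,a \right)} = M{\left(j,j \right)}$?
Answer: $4222$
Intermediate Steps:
$M{\left(d,O \right)} = 4 O d$ ($M{\left(d,O \right)} = 2 d 2 O = 4 O d$)
$x{\left(j,a \right)} = 4 j^{2}$ ($x{\left(j,a \right)} = 4 j j = 4 j^{2}$)
$x{\left(39,7 + 4 \right)} - 1862 = 4 \cdot 39^{2} - 1862 = 4 \cdot 1521 - 1862 = 6084 - 1862 = 4222$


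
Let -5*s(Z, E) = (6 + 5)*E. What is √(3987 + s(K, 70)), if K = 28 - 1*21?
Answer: √3833 ≈ 61.911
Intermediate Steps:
K = 7 (K = 28 - 21 = 7)
s(Z, E) = -11*E/5 (s(Z, E) = -(6 + 5)*E/5 = -11*E/5)
√(3987 + s(K, 70)) = √(3987 - 11/5*70) = √(3987 - 154) = √3833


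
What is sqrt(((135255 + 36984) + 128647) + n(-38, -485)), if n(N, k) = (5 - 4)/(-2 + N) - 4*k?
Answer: sqrt(121130390)/20 ≈ 550.30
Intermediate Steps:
n(N, k) = 1/(-2 + N) - 4*k
sqrt(((135255 + 36984) + 128647) + n(-38, -485)) = sqrt(((135255 + 36984) + 128647) + (1 + 8*(-485) - 4*(-38)*(-485))/(-2 - 38)) = sqrt((172239 + 128647) + (1 - 3880 - 73720)/(-40)) = sqrt(300886 - 1/40*(-77599)) = sqrt(300886 + 77599/40) = sqrt(12113039/40) = sqrt(121130390)/20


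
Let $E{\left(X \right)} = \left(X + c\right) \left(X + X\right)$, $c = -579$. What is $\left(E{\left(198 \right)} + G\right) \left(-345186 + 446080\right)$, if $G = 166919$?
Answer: $1618642442$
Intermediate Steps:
$E{\left(X \right)} = 2 X \left(-579 + X\right)$ ($E{\left(X \right)} = \left(X - 579\right) \left(X + X\right) = \left(-579 + X\right) 2 X = 2 X \left(-579 + X\right)$)
$\left(E{\left(198 \right)} + G\right) \left(-345186 + 446080\right) = \left(2 \cdot 198 \left(-579 + 198\right) + 166919\right) \left(-345186 + 446080\right) = \left(2 \cdot 198 \left(-381\right) + 166919\right) 100894 = \left(-150876 + 166919\right) 100894 = 16043 \cdot 100894 = 1618642442$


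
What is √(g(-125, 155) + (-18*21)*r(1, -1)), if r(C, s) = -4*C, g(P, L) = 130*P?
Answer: I*√14738 ≈ 121.4*I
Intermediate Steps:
√(g(-125, 155) + (-18*21)*r(1, -1)) = √(130*(-125) + (-18*21)*(-4*1)) = √(-16250 - 378*(-4)) = √(-16250 + 1512) = √(-14738) = I*√14738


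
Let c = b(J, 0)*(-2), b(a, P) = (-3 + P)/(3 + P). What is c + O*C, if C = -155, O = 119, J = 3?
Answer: -18443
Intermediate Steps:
b(a, P) = (-3 + P)/(3 + P)
c = 2 (c = ((-3 + 0)/(3 + 0))*(-2) = (-3/3)*(-2) = ((⅓)*(-3))*(-2) = -1*(-2) = 2)
c + O*C = 2 + 119*(-155) = 2 - 18445 = -18443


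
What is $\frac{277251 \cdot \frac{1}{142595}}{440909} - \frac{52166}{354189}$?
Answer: $- \frac{3279652236735491}{22268364972833595} \approx -0.14728$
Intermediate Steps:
$\frac{277251 \cdot \frac{1}{142595}}{440909} - \frac{52166}{354189} = 277251 \cdot \frac{1}{142595} \cdot \frac{1}{440909} - \frac{52166}{354189} = \frac{277251}{142595} \cdot \frac{1}{440909} - \frac{52166}{354189} = \frac{277251}{62871418855} - \frac{52166}{354189} = - \frac{3279652236735491}{22268364972833595}$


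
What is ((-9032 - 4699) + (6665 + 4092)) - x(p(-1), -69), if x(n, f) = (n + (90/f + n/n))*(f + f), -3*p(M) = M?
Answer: -2970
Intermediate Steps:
p(M) = -M/3
x(n, f) = 2*f*(1 + n + 90/f) (x(n, f) = (n + (90/f + 1))*(2*f) = (n + (1 + 90/f))*(2*f) = (1 + n + 90/f)*(2*f) = 2*f*(1 + n + 90/f))
((-9032 - 4699) + (6665 + 4092)) - x(p(-1), -69) = ((-9032 - 4699) + (6665 + 4092)) - (180 + 2*(-69) + 2*(-69)*(-⅓*(-1))) = (-13731 + 10757) - (180 - 138 + 2*(-69)*(⅓)) = -2974 - (180 - 138 - 46) = -2974 - 1*(-4) = -2974 + 4 = -2970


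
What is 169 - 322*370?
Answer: -118971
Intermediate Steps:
169 - 322*370 = 169 - 119140 = -118971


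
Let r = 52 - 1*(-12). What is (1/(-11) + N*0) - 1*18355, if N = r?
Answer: -201906/11 ≈ -18355.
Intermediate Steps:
r = 64 (r = 52 + 12 = 64)
N = 64
(1/(-11) + N*0) - 1*18355 = (1/(-11) + 64*0) - 1*18355 = (-1/11 + 0) - 18355 = -1/11 - 18355 = -201906/11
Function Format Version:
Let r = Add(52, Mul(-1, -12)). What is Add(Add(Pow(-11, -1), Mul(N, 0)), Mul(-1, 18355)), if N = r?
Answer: Rational(-201906, 11) ≈ -18355.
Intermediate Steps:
r = 64 (r = Add(52, 12) = 64)
N = 64
Add(Add(Pow(-11, -1), Mul(N, 0)), Mul(-1, 18355)) = Add(Add(Pow(-11, -1), Mul(64, 0)), Mul(-1, 18355)) = Add(Add(Rational(-1, 11), 0), -18355) = Add(Rational(-1, 11), -18355) = Rational(-201906, 11)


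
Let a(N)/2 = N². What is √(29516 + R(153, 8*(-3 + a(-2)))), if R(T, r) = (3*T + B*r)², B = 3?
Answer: √364757 ≈ 603.95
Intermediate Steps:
a(N) = 2*N²
R(T, r) = (3*T + 3*r)²
√(29516 + R(153, 8*(-3 + a(-2)))) = √(29516 + 9*(153 + 8*(-3 + 2*(-2)²))²) = √(29516 + 9*(153 + 8*(-3 + 2*4))²) = √(29516 + 9*(153 + 8*(-3 + 8))²) = √(29516 + 9*(153 + 8*5)²) = √(29516 + 9*(153 + 40)²) = √(29516 + 9*193²) = √(29516 + 9*37249) = √(29516 + 335241) = √364757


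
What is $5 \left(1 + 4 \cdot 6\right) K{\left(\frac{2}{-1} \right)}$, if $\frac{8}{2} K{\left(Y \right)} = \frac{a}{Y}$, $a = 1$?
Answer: $- \frac{125}{8} \approx -15.625$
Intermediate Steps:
$K{\left(Y \right)} = \frac{1}{4 Y}$ ($K{\left(Y \right)} = \frac{1 \frac{1}{Y}}{4} = \frac{1}{4 Y}$)
$5 \left(1 + 4 \cdot 6\right) K{\left(\frac{2}{-1} \right)} = 5 \left(1 + 4 \cdot 6\right) \frac{1}{4 \frac{2}{-1}} = 5 \left(1 + 24\right) \frac{1}{4 \cdot 2 \left(-1\right)} = 5 \cdot 25 \frac{1}{4 \left(-2\right)} = 125 \cdot \frac{1}{4} \left(- \frac{1}{2}\right) = 125 \left(- \frac{1}{8}\right) = - \frac{125}{8}$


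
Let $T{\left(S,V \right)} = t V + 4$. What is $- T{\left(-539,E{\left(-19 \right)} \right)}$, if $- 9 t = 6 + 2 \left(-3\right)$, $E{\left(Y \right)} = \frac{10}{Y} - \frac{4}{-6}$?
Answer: $-4$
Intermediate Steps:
$E{\left(Y \right)} = \frac{2}{3} + \frac{10}{Y}$ ($E{\left(Y \right)} = \frac{10}{Y} - - \frac{2}{3} = \frac{10}{Y} + \frac{2}{3} = \frac{2}{3} + \frac{10}{Y}$)
$t = 0$ ($t = - \frac{6 + 2 \left(-3\right)}{9} = - \frac{6 - 6}{9} = \left(- \frac{1}{9}\right) 0 = 0$)
$T{\left(S,V \right)} = 4$ ($T{\left(S,V \right)} = 0 V + 4 = 0 + 4 = 4$)
$- T{\left(-539,E{\left(-19 \right)} \right)} = \left(-1\right) 4 = -4$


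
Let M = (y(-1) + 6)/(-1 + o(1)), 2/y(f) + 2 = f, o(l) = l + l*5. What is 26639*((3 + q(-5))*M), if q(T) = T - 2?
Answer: -1704896/15 ≈ -1.1366e+5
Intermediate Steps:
o(l) = 6*l (o(l) = l + 5*l = 6*l)
q(T) = -2 + T
y(f) = 2/(-2 + f)
M = 16/15 (M = (2/(-2 - 1) + 6)/(-1 + 6*1) = (2/(-3) + 6)/(-1 + 6) = (2*(-⅓) + 6)/5 = (-⅔ + 6)*(⅕) = (16/3)*(⅕) = 16/15 ≈ 1.0667)
26639*((3 + q(-5))*M) = 26639*((3 + (-2 - 5))*(16/15)) = 26639*((3 - 7)*(16/15)) = 26639*(-4*16/15) = 26639*(-64/15) = -1704896/15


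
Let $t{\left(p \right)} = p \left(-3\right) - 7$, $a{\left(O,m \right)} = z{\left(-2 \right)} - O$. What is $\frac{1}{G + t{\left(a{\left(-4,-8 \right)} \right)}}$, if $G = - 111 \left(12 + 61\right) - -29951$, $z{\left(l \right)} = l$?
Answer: $\frac{1}{21835} \approx 4.5798 \cdot 10^{-5}$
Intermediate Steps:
$a{\left(O,m \right)} = -2 - O$
$t{\left(p \right)} = -7 - 3 p$ ($t{\left(p \right)} = - 3 p - 7 = -7 - 3 p$)
$G = 21848$ ($G = \left(-111\right) 73 + 29951 = -8103 + 29951 = 21848$)
$\frac{1}{G + t{\left(a{\left(-4,-8 \right)} \right)}} = \frac{1}{21848 - \left(7 + 3 \left(-2 - -4\right)\right)} = \frac{1}{21848 - \left(7 + 3 \left(-2 + 4\right)\right)} = \frac{1}{21848 - 13} = \frac{1}{21835}$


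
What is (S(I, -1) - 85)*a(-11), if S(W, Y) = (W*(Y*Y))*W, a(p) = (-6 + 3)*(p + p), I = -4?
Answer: -4554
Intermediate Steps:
a(p) = -6*p
S(W, Y) = W²*Y² (S(W, Y) = (W*Y²)*W = W²*Y²)
(S(I, -1) - 85)*a(-11) = ((-4)²*(-1)² - 85)*(-6*(-11)) = (16*1 - 85)*66 = (16 - 85)*66 = -69*66 = -4554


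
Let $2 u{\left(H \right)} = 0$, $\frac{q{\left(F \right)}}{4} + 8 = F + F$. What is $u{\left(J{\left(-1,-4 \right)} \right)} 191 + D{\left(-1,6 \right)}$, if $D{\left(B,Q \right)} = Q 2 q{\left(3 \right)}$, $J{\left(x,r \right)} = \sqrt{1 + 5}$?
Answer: $-96$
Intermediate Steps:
$q{\left(F \right)} = -32 + 8 F$ ($q{\left(F \right)} = -32 + 4 \left(F + F\right) = -32 + 4 \cdot 2 F = -32 + 8 F$)
$J{\left(x,r \right)} = \sqrt{6}$
$u{\left(H \right)} = 0$ ($u{\left(H \right)} = \frac{1}{2} \cdot 0 = 0$)
$D{\left(B,Q \right)} = - 16 Q$ ($D{\left(B,Q \right)} = Q 2 \left(-32 + 8 \cdot 3\right) = 2 Q \left(-32 + 24\right) = 2 Q \left(-8\right) = - 16 Q$)
$u{\left(J{\left(-1,-4 \right)} \right)} 191 + D{\left(-1,6 \right)} = 0 \cdot 191 - 96 = 0 - 96 = -96$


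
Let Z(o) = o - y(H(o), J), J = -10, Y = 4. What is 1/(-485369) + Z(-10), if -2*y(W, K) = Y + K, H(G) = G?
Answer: -6309798/485369 ≈ -13.000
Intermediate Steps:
y(W, K) = -2 - K/2 (y(W, K) = -(4 + K)/2 = -2 - K/2)
Z(o) = -3 + o (Z(o) = o - (-2 - ½*(-10)) = o - (-2 + 5) = o - 1*3 = o - 3 = -3 + o)
1/(-485369) + Z(-10) = 1/(-485369) + (-3 - 10) = -1/485369 - 13 = -6309798/485369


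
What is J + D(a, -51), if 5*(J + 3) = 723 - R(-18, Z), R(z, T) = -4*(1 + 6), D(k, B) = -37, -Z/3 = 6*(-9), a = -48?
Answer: 551/5 ≈ 110.20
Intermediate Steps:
Z = 162 (Z = -18*(-9) = -3*(-54) = 162)
R(z, T) = -28 (R(z, T) = -4*7 = -28)
J = 736/5 (J = -3 + (723 - 1*(-28))/5 = -3 + (723 + 28)/5 = -3 + (⅕)*751 = -3 + 751/5 = 736/5 ≈ 147.20)
J + D(a, -51) = 736/5 - 37 = 551/5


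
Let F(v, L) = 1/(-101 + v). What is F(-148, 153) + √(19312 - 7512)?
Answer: -1/249 + 10*√118 ≈ 108.62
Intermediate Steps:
F(-148, 153) + √(19312 - 7512) = 1/(-101 - 148) + √(19312 - 7512) = 1/(-249) + √11800 = -1/249 + 10*√118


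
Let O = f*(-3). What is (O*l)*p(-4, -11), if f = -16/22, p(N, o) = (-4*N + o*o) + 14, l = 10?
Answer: 36240/11 ≈ 3294.5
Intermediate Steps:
p(N, o) = 14 + o² - 4*N (p(N, o) = (-4*N + o²) + 14 = (o² - 4*N) + 14 = 14 + o² - 4*N)
f = -8/11 (f = -16*1/22 = -8/11 ≈ -0.72727)
O = 24/11 (O = -8/11*(-3) = 24/11 ≈ 2.1818)
(O*l)*p(-4, -11) = ((24/11)*10)*(14 + (-11)² - 4*(-4)) = 240*(14 + 121 + 16)/11 = (240/11)*151 = 36240/11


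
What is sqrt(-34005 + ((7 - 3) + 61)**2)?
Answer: 2*I*sqrt(7445) ≈ 172.57*I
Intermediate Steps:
sqrt(-34005 + ((7 - 3) + 61)**2) = sqrt(-34005 + (4 + 61)**2) = sqrt(-34005 + 65**2) = sqrt(-34005 + 4225) = sqrt(-29780) = 2*I*sqrt(7445)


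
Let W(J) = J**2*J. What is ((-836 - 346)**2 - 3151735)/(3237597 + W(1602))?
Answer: -1754611/4114616805 ≈ -0.00042643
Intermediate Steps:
W(J) = J**3
((-836 - 346)**2 - 3151735)/(3237597 + W(1602)) = ((-836 - 346)**2 - 3151735)/(3237597 + 1602**3) = ((-1182)**2 - 3151735)/(3237597 + 4111379208) = (1397124 - 3151735)/4114616805 = -1754611*1/4114616805 = -1754611/4114616805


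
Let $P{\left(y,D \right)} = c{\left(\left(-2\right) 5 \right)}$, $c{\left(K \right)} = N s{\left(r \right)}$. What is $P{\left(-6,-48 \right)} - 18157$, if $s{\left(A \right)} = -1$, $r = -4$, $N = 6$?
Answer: $-18163$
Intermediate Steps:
$c{\left(K \right)} = -6$ ($c{\left(K \right)} = 6 \left(-1\right) = -6$)
$P{\left(y,D \right)} = -6$
$P{\left(-6,-48 \right)} - 18157 = -6 - 18157 = -18163$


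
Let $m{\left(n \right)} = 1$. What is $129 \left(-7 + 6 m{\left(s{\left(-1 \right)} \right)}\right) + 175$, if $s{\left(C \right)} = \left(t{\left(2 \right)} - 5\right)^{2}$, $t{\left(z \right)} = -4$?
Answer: $46$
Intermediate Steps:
$s{\left(C \right)} = 81$ ($s{\left(C \right)} = \left(-4 - 5\right)^{2} = \left(-9\right)^{2} = 81$)
$129 \left(-7 + 6 m{\left(s{\left(-1 \right)} \right)}\right) + 175 = 129 \left(-7 + 6 \cdot 1\right) + 175 = 129 \left(-7 + 6\right) + 175 = 129 \left(-1\right) + 175 = -129 + 175 = 46$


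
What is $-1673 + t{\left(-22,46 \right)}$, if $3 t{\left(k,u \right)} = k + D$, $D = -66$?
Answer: $- \frac{5107}{3} \approx -1702.3$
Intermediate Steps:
$t{\left(k,u \right)} = -22 + \frac{k}{3}$ ($t{\left(k,u \right)} = \frac{k - 66}{3} = \frac{-66 + k}{3} = -22 + \frac{k}{3}$)
$-1673 + t{\left(-22,46 \right)} = -1673 + \left(-22 + \frac{1}{3} \left(-22\right)\right) = -1673 - \frac{88}{3} = - \frac{5107}{3}$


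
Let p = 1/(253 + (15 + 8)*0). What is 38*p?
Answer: 38/253 ≈ 0.15020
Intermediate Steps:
p = 1/253 (p = 1/(253 + 23*0) = 1/(253 + 0) = 1/253 ≈ 0.0039526)
38*p = 38*(1/253) = 38/253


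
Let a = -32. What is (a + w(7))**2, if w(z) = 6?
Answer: 676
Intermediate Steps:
(a + w(7))**2 = (-32 + 6)**2 = (-26)**2 = 676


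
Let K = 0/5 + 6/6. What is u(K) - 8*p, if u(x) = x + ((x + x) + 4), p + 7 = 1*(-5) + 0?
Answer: 103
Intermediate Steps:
p = -12 (p = -7 + (1*(-5) + 0) = -7 + (-5 + 0) = -7 - 5 = -12)
K = 1 (K = 0*(⅕) + 6*(⅙) = 0 + 1 = 1)
u(x) = 4 + 3*x (u(x) = x + (2*x + 4) = x + (4 + 2*x) = 4 + 3*x)
u(K) - 8*p = (4 + 3*1) - 8*(-12) = (4 + 3) + 96 = 7 + 96 = 103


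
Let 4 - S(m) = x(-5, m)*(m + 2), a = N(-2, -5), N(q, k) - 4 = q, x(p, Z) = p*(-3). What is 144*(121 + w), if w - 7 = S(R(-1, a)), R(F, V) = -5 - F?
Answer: 23328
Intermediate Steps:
x(p, Z) = -3*p
N(q, k) = 4 + q
a = 2 (a = 4 - 2 = 2)
S(m) = -26 - 15*m (S(m) = 4 - (-3*(-5))*(m + 2) = 4 - 15*(2 + m) = 4 - (30 + 15*m) = 4 + (-30 - 15*m) = -26 - 15*m)
w = 41 (w = 7 + (-26 - 15*(-5 - 1*(-1))) = 7 + (-26 - 15*(-5 + 1)) = 7 + (-26 - 15*(-4)) = 7 + (-26 + 60) = 7 + 34 = 41)
144*(121 + w) = 144*(121 + 41) = 144*162 = 23328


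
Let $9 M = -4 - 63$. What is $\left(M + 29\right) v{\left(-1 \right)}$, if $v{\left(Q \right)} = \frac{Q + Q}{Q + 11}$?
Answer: $- \frac{194}{45} \approx -4.3111$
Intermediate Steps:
$v{\left(Q \right)} = \frac{2 Q}{11 + Q}$
$M = - \frac{67}{9}$ ($M = \frac{-4 - 63}{9} = \frac{1}{9} \left(-67\right) = - \frac{67}{9} \approx -7.4444$)
$\left(M + 29\right) v{\left(-1 \right)} = \left(- \frac{67}{9} + 29\right) 2 \left(-1\right) \frac{1}{11 - 1} = \frac{194 \cdot 2 \left(-1\right) \frac{1}{10}}{9} = \frac{194}{9} \left(- \frac{1}{5}\right) = - \frac{194}{45}$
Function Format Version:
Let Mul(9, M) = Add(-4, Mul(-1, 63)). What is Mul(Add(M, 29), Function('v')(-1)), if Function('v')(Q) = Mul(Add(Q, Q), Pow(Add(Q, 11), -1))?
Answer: Rational(-194, 45) ≈ -4.3111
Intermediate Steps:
Function('v')(Q) = Mul(2, Q, Pow(Add(11, Q), -1)) (Function('v')(Q) = Mul(Mul(2, Q), Pow(Add(11, Q), -1)) = Mul(2, Q, Pow(Add(11, Q), -1)))
M = Rational(-67, 9) (M = Mul(Rational(1, 9), Add(-4, Mul(-1, 63))) = Mul(Rational(1, 9), Add(-4, -63)) = Mul(Rational(1, 9), -67) = Rational(-67, 9) ≈ -7.4444)
Mul(Add(M, 29), Function('v')(-1)) = Mul(Add(Rational(-67, 9), 29), Mul(2, -1, Pow(Add(11, -1), -1))) = Mul(Rational(194, 9), Mul(2, -1, Pow(10, -1))) = Mul(Rational(194, 9), Mul(2, -1, Rational(1, 10))) = Mul(Rational(194, 9), Rational(-1, 5)) = Rational(-194, 45)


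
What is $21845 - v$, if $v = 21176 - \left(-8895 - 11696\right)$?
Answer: $-19922$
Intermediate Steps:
$v = 41767$ ($v = 21176 - \left(-8895 - 11696\right) = 21176 - -20591 = 21176 + 20591 = 41767$)
$21845 - v = 21845 - 41767 = -19922$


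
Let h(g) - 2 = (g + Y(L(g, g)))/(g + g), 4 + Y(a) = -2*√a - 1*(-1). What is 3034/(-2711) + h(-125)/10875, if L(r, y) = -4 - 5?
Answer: -4123492496/3685265625 + I/453125 ≈ -1.1189 + 2.2069e-6*I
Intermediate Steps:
L(r, y) = -9
Y(a) = -3 - 2*√a (Y(a) = -4 + (-2*√a - 1*(-1)) = -4 + (-2*√a + 1) = -4 + (1 - 2*√a) = -3 - 2*√a)
h(g) = 2 + (-3 + g - 6*I)/(2*g) (h(g) = 2 + (g + (-3 - 6*I))/(g + g) = 2 + (g + (-3 - 6*I))/((2*g)) = 2 + (g + (-3 - 6*I))*(1/(2*g)) = 2 + (-3 + g - 6*I)*(1/(2*g)) = 2 + (-3 + g - 6*I)/(2*g))
3034/(-2711) + h(-125)/10875 = 3034/(-2711) + ((½)*(-3 - 6*I + 5*(-125))/(-125))/10875 = 3034*(-1/2711) + ((½)*(-1/125)*(-3 - 6*I - 625))*(1/10875) = -3034/2711 + ((½)*(-1/125)*(-628 - 6*I))*(1/10875) = -3034/2711 + (314/125 + 3*I/125)*(1/10875) = -3034/2711 + (314/1359375 + I/453125) = -4123492496/3685265625 + I/453125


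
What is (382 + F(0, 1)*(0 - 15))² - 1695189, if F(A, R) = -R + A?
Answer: -1537580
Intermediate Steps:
F(A, R) = A - R
(382 + F(0, 1)*(0 - 15))² - 1695189 = (382 + (0 - 1*1)*(0 - 15))² - 1695189 = (382 + (0 - 1)*(-15))² - 1695189 = (382 - 1*(-15))² - 1695189 = (382 + 15)² - 1695189 = 397² - 1695189 = 157609 - 1695189 = -1537580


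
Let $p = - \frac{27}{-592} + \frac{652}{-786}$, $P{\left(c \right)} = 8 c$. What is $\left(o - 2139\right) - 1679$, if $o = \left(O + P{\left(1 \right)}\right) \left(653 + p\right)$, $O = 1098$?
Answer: $\frac{83469178507}{116328} \approx 7.1753 \cdot 10^{5}$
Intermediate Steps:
$p = - \frac{182381}{232656}$ ($p = \left(-27\right) \left(- \frac{1}{592}\right) + 652 \left(- \frac{1}{786}\right) = \frac{27}{592} - \frac{326}{393} = - \frac{182381}{232656} \approx -0.78391$)
$o = \frac{83913318811}{116328}$ ($o = \left(1098 + 8 \cdot 1\right) \left(653 - \frac{182381}{232656}\right) = \left(1098 + 8\right) \frac{151741987}{232656} = 1106 \cdot \frac{151741987}{232656} = \frac{83913318811}{116328} \approx 7.2135 \cdot 10^{5}$)
$\left(o - 2139\right) - 1679 = \left(\frac{83913318811}{116328} - 2139\right) - 1679 = \frac{83664493219}{116328} - 1679 = \frac{83469178507}{116328}$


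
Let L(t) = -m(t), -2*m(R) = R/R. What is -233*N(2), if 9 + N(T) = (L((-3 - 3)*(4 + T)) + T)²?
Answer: 2563/4 ≈ 640.75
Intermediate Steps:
m(R) = -½ (m(R) = -R/(2*R) = -½*1 = -½)
L(t) = ½ (L(t) = -1*(-½) = ½)
N(T) = -9 + (½ + T)²
-233*N(2) = -233*(-35/4 + 2 + 2²) = -233*(-35/4 + 2 + 4) = -233*(-11/4) = 2563/4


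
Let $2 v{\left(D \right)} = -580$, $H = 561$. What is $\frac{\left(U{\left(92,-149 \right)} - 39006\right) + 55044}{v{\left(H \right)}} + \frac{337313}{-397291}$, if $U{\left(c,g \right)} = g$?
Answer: $- \frac{6410377469}{115214390} \approx -55.639$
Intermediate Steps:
$v{\left(D \right)} = -290$ ($v{\left(D \right)} = \frac{1}{2} \left(-580\right) = -290$)
$\frac{\left(U{\left(92,-149 \right)} - 39006\right) + 55044}{v{\left(H \right)}} + \frac{337313}{-397291} = \frac{\left(-149 - 39006\right) + 55044}{-290} + \frac{337313}{-397291} = \left(-39155 + 55044\right) \left(- \frac{1}{290}\right) + 337313 \left(- \frac{1}{397291}\right) = 15889 \left(- \frac{1}{290}\right) - \frac{337313}{397291} = - \frac{15889}{290} - \frac{337313}{397291} = - \frac{6410377469}{115214390}$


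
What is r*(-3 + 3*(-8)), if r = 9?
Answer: -243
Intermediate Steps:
r*(-3 + 3*(-8)) = 9*(-3 + 3*(-8)) = 9*(-3 - 24) = 9*(-27) = -243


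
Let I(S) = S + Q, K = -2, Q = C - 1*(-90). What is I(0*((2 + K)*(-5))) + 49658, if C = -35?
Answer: 49713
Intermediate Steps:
Q = 55 (Q = -35 - 1*(-90) = -35 + 90 = 55)
I(S) = 55 + S (I(S) = S + 55 = 55 + S)
I(0*((2 + K)*(-5))) + 49658 = (55 + 0*((2 - 2)*(-5))) + 49658 = (55 + 0*(0*(-5))) + 49658 = (55 + 0*0) + 49658 = (55 + 0) + 49658 = 55 + 49658 = 49713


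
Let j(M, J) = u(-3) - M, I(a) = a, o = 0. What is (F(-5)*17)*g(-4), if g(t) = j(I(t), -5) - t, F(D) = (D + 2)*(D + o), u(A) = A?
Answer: 1275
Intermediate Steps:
F(D) = D*(2 + D) (F(D) = (D + 2)*(D + 0) = (2 + D)*D = D*(2 + D))
j(M, J) = -3 - M
g(t) = -3 - 2*t (g(t) = (-3 - t) - t = -3 - 2*t)
(F(-5)*17)*g(-4) = (-5*(2 - 5)*17)*(-3 - 2*(-4)) = (-5*(-3)*17)*(-3 + 8) = (15*17)*5 = 255*5 = 1275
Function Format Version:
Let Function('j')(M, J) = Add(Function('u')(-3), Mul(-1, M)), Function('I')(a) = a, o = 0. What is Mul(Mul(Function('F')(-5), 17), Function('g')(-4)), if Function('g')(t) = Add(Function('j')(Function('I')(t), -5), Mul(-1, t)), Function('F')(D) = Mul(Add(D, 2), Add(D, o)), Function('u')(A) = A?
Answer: 1275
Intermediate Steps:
Function('F')(D) = Mul(D, Add(2, D)) (Function('F')(D) = Mul(Add(D, 2), Add(D, 0)) = Mul(Add(2, D), D) = Mul(D, Add(2, D)))
Function('j')(M, J) = Add(-3, Mul(-1, M))
Function('g')(t) = Add(-3, Mul(-2, t)) (Function('g')(t) = Add(Add(-3, Mul(-1, t)), Mul(-1, t)) = Add(-3, Mul(-2, t)))
Mul(Mul(Function('F')(-5), 17), Function('g')(-4)) = Mul(Mul(Mul(-5, Add(2, -5)), 17), Add(-3, Mul(-2, -4))) = Mul(Mul(Mul(-5, -3), 17), Add(-3, 8)) = Mul(Mul(15, 17), 5) = Mul(255, 5) = 1275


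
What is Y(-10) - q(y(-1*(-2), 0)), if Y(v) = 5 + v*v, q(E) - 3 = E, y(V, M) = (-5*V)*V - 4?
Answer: 126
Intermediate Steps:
y(V, M) = -4 - 5*V² (y(V, M) = -5*V² - 4 = -4 - 5*V²)
q(E) = 3 + E
Y(v) = 5 + v²
Y(-10) - q(y(-1*(-2), 0)) = (5 + (-10)²) - (3 + (-4 - 5*(-1*(-2))²)) = (5 + 100) - (3 + (-4 - 5*2²)) = 105 - (3 + (-4 - 5*4)) = 105 - (3 + (-4 - 20)) = 105 - (3 - 24) = 105 - 1*(-21) = 105 + 21 = 126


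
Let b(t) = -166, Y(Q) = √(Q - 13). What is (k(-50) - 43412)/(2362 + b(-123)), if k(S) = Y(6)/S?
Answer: -10853/549 - I*√7/109800 ≈ -19.769 - 2.4096e-5*I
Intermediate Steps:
Y(Q) = √(-13 + Q)
k(S) = I*√7/S (k(S) = √(-13 + 6)/S = √(-7)/S = (I*√7)/S = I*√7/S)
(k(-50) - 43412)/(2362 + b(-123)) = (I*√7/(-50) - 43412)/(2362 - 166) = (I*√7*(-1/50) - 43412)/2196 = (-I*√7/50 - 43412)*(1/2196) = (-43412 - I*√7/50)*(1/2196) = -10853/549 - I*√7/109800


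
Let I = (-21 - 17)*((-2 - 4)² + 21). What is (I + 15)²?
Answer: 4626801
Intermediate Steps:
I = -2166 (I = -38*((-6)² + 21) = -38*(36 + 21) = -38*57 = -2166)
(I + 15)² = (-2166 + 15)² = (-2151)² = 4626801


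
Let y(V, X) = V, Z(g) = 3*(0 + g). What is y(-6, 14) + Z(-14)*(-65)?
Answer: 2724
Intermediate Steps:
Z(g) = 3*g
y(-6, 14) + Z(-14)*(-65) = -6 + (3*(-14))*(-65) = -6 - 42*(-65) = -6 + 2730 = 2724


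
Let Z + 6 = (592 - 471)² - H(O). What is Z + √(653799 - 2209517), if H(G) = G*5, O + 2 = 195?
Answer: 13670 + I*√1555718 ≈ 13670.0 + 1247.3*I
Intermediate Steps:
O = 193 (O = -2 + 195 = 193)
H(G) = 5*G
Z = 13670 (Z = -6 + ((592 - 471)² - 5*193) = -6 + (121² - 1*965) = -6 + (14641 - 965) = -6 + 13676 = 13670)
Z + √(653799 - 2209517) = 13670 + √(653799 - 2209517) = 13670 + √(-1555718) = 13670 + I*√1555718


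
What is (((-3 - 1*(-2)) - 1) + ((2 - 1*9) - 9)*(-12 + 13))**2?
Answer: 324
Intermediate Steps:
(((-3 - 1*(-2)) - 1) + ((2 - 1*9) - 9)*(-12 + 13))**2 = (((-3 + 2) - 1) + ((2 - 9) - 9)*1)**2 = ((-1 - 1) + (-7 - 9)*1)**2 = (-2 - 16*1)**2 = (-2 - 16)**2 = (-18)**2 = 324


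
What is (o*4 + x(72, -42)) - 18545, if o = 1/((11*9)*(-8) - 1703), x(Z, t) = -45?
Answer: -46382054/2495 ≈ -18590.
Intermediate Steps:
o = -1/2495 (o = 1/(99*(-8) - 1703) = 1/(-792 - 1703) = 1/(-2495) = -1/2495 ≈ -0.00040080)
(o*4 + x(72, -42)) - 18545 = (-1/2495*4 - 45) - 18545 = (-4/2495 - 45) - 18545 = -112279/2495 - 18545 = -46382054/2495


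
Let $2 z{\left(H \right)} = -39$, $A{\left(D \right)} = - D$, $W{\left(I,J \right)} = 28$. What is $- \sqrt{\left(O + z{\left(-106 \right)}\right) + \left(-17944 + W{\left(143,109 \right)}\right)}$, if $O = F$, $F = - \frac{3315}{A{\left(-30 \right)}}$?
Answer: $- i \sqrt{18046} \approx - 134.34 i$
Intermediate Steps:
$z{\left(H \right)} = - \frac{39}{2}$ ($z{\left(H \right)} = \frac{1}{2} \left(-39\right) = - \frac{39}{2}$)
$F = - \frac{221}{2}$ ($F = - \frac{3315}{\left(-1\right) \left(-30\right)} = - \frac{3315}{30} = \left(-3315\right) \frac{1}{30} = - \frac{221}{2} \approx -110.5$)
$O = - \frac{221}{2} \approx -110.5$
$- \sqrt{\left(O + z{\left(-106 \right)}\right) + \left(-17944 + W{\left(143,109 \right)}\right)} = - \sqrt{\left(- \frac{221}{2} - \frac{39}{2}\right) + \left(-17944 + 28\right)} = - \sqrt{-130 - 17916} = - \sqrt{-18046} = - i \sqrt{18046}$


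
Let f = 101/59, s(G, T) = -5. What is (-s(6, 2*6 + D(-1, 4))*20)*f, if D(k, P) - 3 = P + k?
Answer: 10100/59 ≈ 171.19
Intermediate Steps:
D(k, P) = 3 + P + k (D(k, P) = 3 + (P + k) = 3 + P + k)
f = 101/59 (f = 101*(1/59) = 101/59 ≈ 1.7119)
(-s(6, 2*6 + D(-1, 4))*20)*f = (-1*(-5)*20)*(101/59) = (5*20)*(101/59) = 100*(101/59) = 10100/59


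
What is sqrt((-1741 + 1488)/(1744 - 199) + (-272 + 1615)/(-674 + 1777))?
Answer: 2*sqrt(765103786815)/1704135 ≈ 1.0266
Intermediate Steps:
sqrt((-1741 + 1488)/(1744 - 199) + (-272 + 1615)/(-674 + 1777)) = sqrt(-253/1545 + 1343/1103) = sqrt(1795876/1704135) = 2*sqrt(765103786815)/1704135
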